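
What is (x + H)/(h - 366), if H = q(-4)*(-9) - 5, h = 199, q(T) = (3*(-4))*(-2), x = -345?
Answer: 566/167 ≈ 3.3892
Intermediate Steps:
q(T) = 24 (q(T) = -12*(-2) = 24)
H = -221 (H = 24*(-9) - 5 = -216 - 5 = -221)
(x + H)/(h - 366) = (-345 - 221)/(199 - 366) = -566/(-167) = -566*(-1/167) = 566/167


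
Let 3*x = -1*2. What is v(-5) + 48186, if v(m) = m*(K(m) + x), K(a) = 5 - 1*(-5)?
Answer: 144418/3 ≈ 48139.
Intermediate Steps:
K(a) = 10 (K(a) = 5 + 5 = 10)
x = -2/3 (x = (-1*2)/3 = (1/3)*(-2) = -2/3 ≈ -0.66667)
v(m) = 28*m/3 (v(m) = m*(10 - 2/3) = m*(28/3) = 28*m/3)
v(-5) + 48186 = (28/3)*(-5) + 48186 = -140/3 + 48186 = 144418/3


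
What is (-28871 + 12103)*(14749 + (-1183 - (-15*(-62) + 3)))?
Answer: -211830144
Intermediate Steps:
(-28871 + 12103)*(14749 + (-1183 - (-15*(-62) + 3))) = -16768*(14749 + (-1183 - (930 + 3))) = -16768*(14749 + (-1183 - 1*933)) = -16768*(14749 + (-1183 - 933)) = -16768*(14749 - 2116) = -16768*12633 = -211830144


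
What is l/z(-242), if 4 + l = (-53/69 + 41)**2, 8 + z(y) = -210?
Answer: -3843566/518949 ≈ -7.4064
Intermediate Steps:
z(y) = -218 (z(y) = -8 - 210 = -218)
l = 7687132/4761 (l = -4 + (-53/69 + 41)**2 = -4 + (2776/69)**2 = -4 + 7706176/4761 = 7687132/4761 ≈ 1614.6)
l/z(-242) = (7687132/4761)/(-218) = (7687132/4761)*(-1/218) = -3843566/518949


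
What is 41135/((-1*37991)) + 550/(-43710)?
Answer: -181890590/166058661 ≈ -1.0953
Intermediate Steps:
41135/((-1*37991)) + 550/(-43710) = 41135/(-37991) + 550*(-1/43710) = 41135*(-1/37991) - 55/4371 = -41135/37991 - 55/4371 = -181890590/166058661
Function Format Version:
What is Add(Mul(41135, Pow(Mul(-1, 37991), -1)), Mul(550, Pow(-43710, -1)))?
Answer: Rational(-181890590, 166058661) ≈ -1.0953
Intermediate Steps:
Add(Mul(41135, Pow(Mul(-1, 37991), -1)), Mul(550, Pow(-43710, -1))) = Add(Mul(41135, Pow(-37991, -1)), Mul(550, Rational(-1, 43710))) = Add(Mul(41135, Rational(-1, 37991)), Rational(-55, 4371)) = Add(Rational(-41135, 37991), Rational(-55, 4371)) = Rational(-181890590, 166058661)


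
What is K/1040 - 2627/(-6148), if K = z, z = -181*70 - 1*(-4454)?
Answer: -229711/30740 ≈ -7.4727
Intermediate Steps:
z = -8216 (z = -12670 + 4454 = -8216)
K = -8216
K/1040 - 2627/(-6148) = -8216/1040 - 2627/(-6148) = -8216*1/1040 - 2627*(-1/6148) = -79/10 + 2627/6148 = -229711/30740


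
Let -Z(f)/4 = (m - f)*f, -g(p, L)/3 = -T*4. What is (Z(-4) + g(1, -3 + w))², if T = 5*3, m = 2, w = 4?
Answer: 76176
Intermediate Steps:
T = 15
g(p, L) = 180 (g(p, L) = -3*(-1*15)*4 = -(-45)*4 = -3*(-60) = 180)
Z(f) = -4*f*(2 - f) (Z(f) = -4*(2 - f)*f = -4*f*(2 - f))
(Z(-4) + g(1, -3 + w))² = (4*(-4)*(-2 - 4) + 180)² = (4*(-4)*(-6) + 180)² = (96 + 180)² = 276² = 76176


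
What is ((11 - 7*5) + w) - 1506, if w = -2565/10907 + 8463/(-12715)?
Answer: -212309152566/138682505 ≈ -1530.9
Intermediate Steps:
w = -124919916/138682505 (w = -2565*1/10907 + 8463*(-1/12715) = -2565/10907 - 8463/12715 = -124919916/138682505 ≈ -0.90076)
((11 - 7*5) + w) - 1506 = ((11 - 7*5) - 124919916/138682505) - 1506 = ((11 - 35) - 124919916/138682505) - 1506 = (-24 - 124919916/138682505) - 1506 = -3453300036/138682505 - 1506 = -212309152566/138682505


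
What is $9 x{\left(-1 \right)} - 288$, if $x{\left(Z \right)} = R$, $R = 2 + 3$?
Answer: $-243$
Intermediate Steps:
$R = 5$
$x{\left(Z \right)} = 5$
$9 x{\left(-1 \right)} - 288 = 9 \cdot 5 - 288 = 45 - 288 = -243$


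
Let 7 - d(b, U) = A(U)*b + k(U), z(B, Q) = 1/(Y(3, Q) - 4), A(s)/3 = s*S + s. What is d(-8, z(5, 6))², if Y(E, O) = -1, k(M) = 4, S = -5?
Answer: 12321/25 ≈ 492.84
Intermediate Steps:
A(s) = -12*s (A(s) = 3*(s*(-5) + s) = 3*(-5*s + s) = 3*(-4*s) = -12*s)
z(B, Q) = -⅕ (z(B, Q) = 1/(-1 - 4) = 1/(-5) = -⅕)
d(b, U) = 3 + 12*U*b (d(b, U) = 7 - ((-12*U)*b + 4) = 7 - (-12*U*b + 4) = 7 - (4 - 12*U*b) = 7 + (-4 + 12*U*b) = 3 + 12*U*b)
d(-8, z(5, 6))² = (3 + 12*(-⅕)*(-8))² = (3 + 96/5)² = (111/5)² = 12321/25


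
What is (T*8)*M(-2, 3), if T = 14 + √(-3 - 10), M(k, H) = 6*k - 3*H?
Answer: -2352 - 168*I*√13 ≈ -2352.0 - 605.73*I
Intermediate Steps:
M(k, H) = -3*H + 6*k
T = 14 + I*√13 (T = 14 + √(-13) = 14 + I*√13 ≈ 14.0 + 3.6056*I)
(T*8)*M(-2, 3) = ((14 + I*√13)*8)*(-3*3 + 6*(-2)) = (112 + 8*I*√13)*(-9 - 12) = (112 + 8*I*√13)*(-21) = -2352 - 168*I*√13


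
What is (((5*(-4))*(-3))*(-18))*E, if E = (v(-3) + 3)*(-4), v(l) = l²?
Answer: 51840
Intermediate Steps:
E = -48 (E = ((-3)² + 3)*(-4) = (9 + 3)*(-4) = 12*(-4) = -48)
(((5*(-4))*(-3))*(-18))*E = (((5*(-4))*(-3))*(-18))*(-48) = (-20*(-3)*(-18))*(-48) = (60*(-18))*(-48) = -1080*(-48) = 51840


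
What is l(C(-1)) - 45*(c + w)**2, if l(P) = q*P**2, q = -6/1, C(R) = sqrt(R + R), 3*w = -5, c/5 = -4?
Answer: -21113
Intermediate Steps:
c = -20 (c = 5*(-4) = -20)
w = -5/3 (w = (1/3)*(-5) = -5/3 ≈ -1.6667)
C(R) = sqrt(2)*sqrt(R) (C(R) = sqrt(2*R) = sqrt(2)*sqrt(R))
q = -6 (q = -6*1 = -6)
l(P) = -6*P**2
l(C(-1)) - 45*(c + w)**2 = -6*(sqrt(2)*sqrt(-1))**2 - 45*(-20 - 5/3)**2 = -6*(sqrt(2)*I)**2 - 45*(-65/3)**2 = -6*(I*sqrt(2))**2 - 45*4225/9 = -6*(-2) - 21125 = 12 - 21125 = -21113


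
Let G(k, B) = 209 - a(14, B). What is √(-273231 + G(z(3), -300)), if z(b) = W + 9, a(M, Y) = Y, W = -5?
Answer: I*√272722 ≈ 522.23*I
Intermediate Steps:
z(b) = 4 (z(b) = -5 + 9 = 4)
G(k, B) = 209 - B
√(-273231 + G(z(3), -300)) = √(-273231 + (209 - 1*(-300))) = √(-273231 + (209 + 300)) = √(-273231 + 509) = √(-272722) = I*√272722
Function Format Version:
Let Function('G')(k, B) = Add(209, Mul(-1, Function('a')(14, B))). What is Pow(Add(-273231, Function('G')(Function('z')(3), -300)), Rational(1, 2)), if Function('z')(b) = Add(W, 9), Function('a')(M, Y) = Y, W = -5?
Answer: Mul(I, Pow(272722, Rational(1, 2))) ≈ Mul(522.23, I)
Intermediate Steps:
Function('z')(b) = 4 (Function('z')(b) = Add(-5, 9) = 4)
Function('G')(k, B) = Add(209, Mul(-1, B))
Pow(Add(-273231, Function('G')(Function('z')(3), -300)), Rational(1, 2)) = Pow(Add(-273231, Add(209, Mul(-1, -300))), Rational(1, 2)) = Pow(Add(-273231, Add(209, 300)), Rational(1, 2)) = Pow(Add(-273231, 509), Rational(1, 2)) = Pow(-272722, Rational(1, 2)) = Mul(I, Pow(272722, Rational(1, 2)))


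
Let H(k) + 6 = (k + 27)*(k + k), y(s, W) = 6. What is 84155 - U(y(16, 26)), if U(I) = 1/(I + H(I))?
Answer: 33325379/396 ≈ 84155.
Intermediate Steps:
H(k) = -6 + 2*k*(27 + k) (H(k) = -6 + (k + 27)*(k + k) = -6 + (27 + k)*(2*k) = -6 + 2*k*(27 + k))
U(I) = 1/(-6 + 2*I² + 55*I) (U(I) = 1/(I + (-6 + 2*I² + 54*I)) = 1/(-6 + 2*I² + 55*I))
84155 - U(y(16, 26)) = 84155 - 1/(-6 + 2*6² + 55*6) = 84155 - 1/(-6 + 2*36 + 330) = 84155 - 1/(-6 + 72 + 330) = 84155 - 1/396 = 33325379/396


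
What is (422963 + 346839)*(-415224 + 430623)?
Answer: 11854180998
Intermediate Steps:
(422963 + 346839)*(-415224 + 430623) = 769802*15399 = 11854180998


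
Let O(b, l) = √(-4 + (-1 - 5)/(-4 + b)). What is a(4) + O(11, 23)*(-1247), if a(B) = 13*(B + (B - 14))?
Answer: -78 - 1247*I*√238/7 ≈ -78.0 - 2748.3*I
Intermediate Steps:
O(b, l) = √(-4 - 6/(-4 + b))
a(B) = -182 + 26*B (a(B) = 13*(B + (-14 + B)) = 13*(-14 + 2*B) = -182 + 26*B)
a(4) + O(11, 23)*(-1247) = (-182 + 26*4) + (√2*√((5 - 2*11)/(-4 + 11)))*(-1247) = (-182 + 104) + (√2*√((5 - 22)/7))*(-1247) = -78 + (√2*√((⅐)*(-17)))*(-1247) = -78 + (√2*√(-17/7))*(-1247) = -78 + (√2*(I*√119/7))*(-1247) = -78 + (I*√238/7)*(-1247) = -78 - 1247*I*√238/7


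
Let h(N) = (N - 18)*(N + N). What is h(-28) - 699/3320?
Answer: 8551621/3320 ≈ 2575.8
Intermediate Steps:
h(N) = 2*N*(-18 + N) (h(N) = (-18 + N)*(2*N) = 2*N*(-18 + N))
h(-28) - 699/3320 = 2*(-28)*(-18 - 28) - 699/3320 = 2*(-28)*(-46) - 699*1/3320 = 2576 - 699/3320 = 8551621/3320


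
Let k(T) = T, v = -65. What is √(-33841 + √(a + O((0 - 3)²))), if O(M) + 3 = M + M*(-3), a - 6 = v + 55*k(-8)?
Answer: √(-33841 + 2*I*√130) ≈ 0.062 + 183.96*I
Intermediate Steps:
a = -499 (a = 6 + (-65 + 55*(-8)) = 6 + (-65 - 440) = 6 - 505 = -499)
O(M) = -3 - 2*M (O(M) = -3 + (M + M*(-3)) = -3 + (M - 3*M) = -3 - 2*M)
√(-33841 + √(a + O((0 - 3)²))) = √(-33841 + √(-499 + (-3 - 2*(0 - 3)²))) = √(-33841 + √(-499 + (-3 - 2*(-3)²))) = √(-33841 + √(-499 + (-3 - 2*9))) = √(-33841 + √(-499 + (-3 - 18))) = √(-33841 + √(-499 - 21)) = √(-33841 + √(-520)) = √(-33841 + 2*I*√130)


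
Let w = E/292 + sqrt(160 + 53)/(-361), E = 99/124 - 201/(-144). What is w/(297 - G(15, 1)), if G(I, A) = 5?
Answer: 3265/126872832 - sqrt(213)/105412 ≈ -0.00011272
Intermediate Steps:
E = 3265/1488 (E = 99*(1/124) - 201*(-1/144) = 99/124 + 67/48 = 3265/1488 ≈ 2.1942)
w = 3265/434496 - sqrt(213)/361 (w = (3265/1488)/292 + sqrt(160 + 53)/(-361) = (3265/1488)*(1/292) + sqrt(213)*(-1/361) = 3265/434496 - sqrt(213)/361 ≈ -0.032914)
w/(297 - G(15, 1)) = (3265/434496 - sqrt(213)/361)/(297 - 1*5) = (3265/434496 - sqrt(213)/361)/(297 - 5) = (3265/434496 - sqrt(213)/361)/292 = (3265/434496 - sqrt(213)/361)*(1/292) = 3265/126872832 - sqrt(213)/105412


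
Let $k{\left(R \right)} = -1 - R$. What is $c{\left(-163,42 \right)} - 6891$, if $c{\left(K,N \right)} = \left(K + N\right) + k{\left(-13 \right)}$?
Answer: $-7000$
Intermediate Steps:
$c{\left(K,N \right)} = 12 + K + N$ ($c{\left(K,N \right)} = \left(K + N\right) - -12 = \left(K + N\right) + \left(-1 + 13\right) = \left(K + N\right) + 12 = 12 + K + N$)
$c{\left(-163,42 \right)} - 6891 = \left(12 - 163 + 42\right) - 6891 = -109 - 6891 = -7000$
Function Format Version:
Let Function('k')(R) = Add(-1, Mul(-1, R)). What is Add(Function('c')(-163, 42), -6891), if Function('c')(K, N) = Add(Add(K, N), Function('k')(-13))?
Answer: -7000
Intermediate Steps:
Function('c')(K, N) = Add(12, K, N) (Function('c')(K, N) = Add(Add(K, N), Add(-1, Mul(-1, -13))) = Add(Add(K, N), Add(-1, 13)) = Add(Add(K, N), 12) = Add(12, K, N))
Add(Function('c')(-163, 42), -6891) = Add(Add(12, -163, 42), -6891) = Add(-109, -6891) = -7000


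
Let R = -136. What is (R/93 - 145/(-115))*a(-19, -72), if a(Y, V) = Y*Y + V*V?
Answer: -2389895/2139 ≈ -1117.3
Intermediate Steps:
a(Y, V) = V² + Y² (a(Y, V) = Y² + V² = V² + Y²)
(R/93 - 145/(-115))*a(-19, -72) = (-136/93 - 145/(-115))*((-72)² + (-19)²) = (-136*1/93 - 145*(-1/115))*(5184 + 361) = (-136/93 + 29/23)*5545 = -431/2139*5545 = -2389895/2139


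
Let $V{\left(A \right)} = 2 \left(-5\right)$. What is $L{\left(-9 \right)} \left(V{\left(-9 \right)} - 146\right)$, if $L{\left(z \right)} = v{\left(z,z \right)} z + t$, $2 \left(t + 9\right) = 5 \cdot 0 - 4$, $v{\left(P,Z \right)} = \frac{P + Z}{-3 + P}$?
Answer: $3822$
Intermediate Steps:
$v{\left(P,Z \right)} = \frac{P + Z}{-3 + P}$
$t = -11$ ($t = -9 + \frac{5 \cdot 0 - 4}{2} = -9 + \frac{0 - 4}{2} = -9 + \frac{1}{2} \left(-4\right) = -9 - 2 = -11$)
$V{\left(A \right)} = -10$
$L{\left(z \right)} = -11 + \frac{2 z^{2}}{-3 + z}$ ($L{\left(z \right)} = \frac{z + z}{-3 + z} z - 11 = \frac{2 z}{-3 + z} z - 11 = \frac{2 z^{2}}{-3 + z} - 11 = -11 + \frac{2 z^{2}}{-3 + z}$)
$L{\left(-9 \right)} \left(V{\left(-9 \right)} - 146\right) = \frac{33 - -99 + 2 \left(-9\right)^{2}}{-3 - 9} \left(-10 - 146\right) = \frac{33 + 99 + 2 \cdot 81}{-12} \left(-156\right) = - \frac{33 + 99 + 162}{12} \left(-156\right) = \left(- \frac{1}{12}\right) 294 \left(-156\right) = \left(- \frac{49}{2}\right) \left(-156\right) = 3822$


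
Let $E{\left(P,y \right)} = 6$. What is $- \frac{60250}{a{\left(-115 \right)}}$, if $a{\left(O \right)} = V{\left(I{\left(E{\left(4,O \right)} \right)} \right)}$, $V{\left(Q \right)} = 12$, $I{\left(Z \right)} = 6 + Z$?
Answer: $- \frac{30125}{6} \approx -5020.8$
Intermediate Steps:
$a{\left(O \right)} = 12$
$- \frac{60250}{a{\left(-115 \right)}} = - \frac{60250}{12} = \left(-60250\right) \frac{1}{12} = - \frac{30125}{6}$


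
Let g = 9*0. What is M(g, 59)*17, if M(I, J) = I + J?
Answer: 1003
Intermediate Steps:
g = 0
M(g, 59)*17 = (0 + 59)*17 = 59*17 = 1003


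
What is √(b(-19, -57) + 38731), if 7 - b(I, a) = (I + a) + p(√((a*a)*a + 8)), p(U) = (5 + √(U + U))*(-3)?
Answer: √(38829 + 3*√2*185185^(¼)*√I) ≈ 197.21 + 0.158*I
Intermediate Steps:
p(U) = -15 - 3*√2*√U (p(U) = (5 + √(2*U))*(-3) = (5 + √2*√U)*(-3) = -15 - 3*√2*√U)
b(I, a) = 22 - I - a + 3*√2*(8 + a³)^(¼) (b(I, a) = 7 - ((I + a) + (-15 - 3*√2*√(√((a*a)*a + 8)))) = 7 - ((I + a) + (-15 - 3*√2*√(√(a²*a + 8)))) = 7 - ((I + a) + (-15 - 3*√2*√(√(a³ + 8)))) = 7 - ((I + a) + (-15 - 3*√2*√(√(8 + a³)))) = 7 - ((I + a) + (-15 - 3*√2*(8 + a³)^(¼))) = 7 - (-15 + I + a - 3*√2*(8 + a³)^(¼)) = 7 + (15 - I - a + 3*√2*(8 + a³)^(¼)) = 22 - I - a + 3*√2*(8 + a³)^(¼))
√(b(-19, -57) + 38731) = √((22 - 1*(-19) - 1*(-57) + 3*√2*(8 + (-57)³)^(¼)) + 38731) = √((22 + 19 + 57 + 3*√2*(8 - 185193)^(¼)) + 38731) = √((22 + 19 + 57 + 3*√2*(-185185)^(¼)) + 38731) = √((22 + 19 + 57 + 3*(-185185)^(¼)*√2) + 38731) = √((98 + 3*(-185185)^(¼)*√2) + 38731) = √(38829 + 3*(-185185)^(¼)*√2)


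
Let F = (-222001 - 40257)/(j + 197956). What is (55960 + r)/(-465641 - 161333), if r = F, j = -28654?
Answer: -4736938831/53073976074 ≈ -0.089252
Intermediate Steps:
F = -131129/84651 (F = (-222001 - 40257)/(-28654 + 197956) = -262258/169302 = -262258*1/169302 = -131129/84651 ≈ -1.5491)
r = -131129/84651 ≈ -1.5491
(55960 + r)/(-465641 - 161333) = (55960 - 131129/84651)/(-465641 - 161333) = (4736938831/84651)/(-626974) = (4736938831/84651)*(-1/626974) = -4736938831/53073976074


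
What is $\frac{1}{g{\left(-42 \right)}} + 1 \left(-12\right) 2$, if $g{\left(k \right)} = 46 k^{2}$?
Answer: $- \frac{1947455}{81144} \approx -24.0$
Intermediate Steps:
$\frac{1}{g{\left(-42 \right)}} + 1 \left(-12\right) 2 = \frac{1}{46 \left(-42\right)^{2}} + 1 \left(-12\right) 2 = \frac{1}{46 \cdot 1764} - 24 = \frac{1}{81144} - 24 = - \frac{1947455}{81144}$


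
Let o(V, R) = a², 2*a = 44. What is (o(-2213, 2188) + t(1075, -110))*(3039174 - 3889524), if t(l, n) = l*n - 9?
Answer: 100149971250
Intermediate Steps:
a = 22 (a = (½)*44 = 22)
t(l, n) = -9 + l*n
o(V, R) = 484 (o(V, R) = 22² = 484)
(o(-2213, 2188) + t(1075, -110))*(3039174 - 3889524) = (484 + (-9 + 1075*(-110)))*(3039174 - 3889524) = (484 + (-9 - 118250))*(-850350) = (484 - 118259)*(-850350) = -117775*(-850350) = 100149971250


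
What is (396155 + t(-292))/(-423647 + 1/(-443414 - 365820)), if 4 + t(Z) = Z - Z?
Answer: -320578858334/342829556399 ≈ -0.93510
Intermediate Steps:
t(Z) = -4 (t(Z) = -4 + (Z - Z) = -4 + 0 = -4)
(396155 + t(-292))/(-423647 + 1/(-443414 - 365820)) = (396155 - 4)/(-423647 + 1/(-443414 - 365820)) = 396151/(-423647 + 1/(-809234)) = 396151/(-423647 - 1/809234) = 396151/(-342829556399/809234) = 396151*(-809234/342829556399) = -320578858334/342829556399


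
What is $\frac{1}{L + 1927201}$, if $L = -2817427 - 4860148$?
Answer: $- \frac{1}{5750374} \approx -1.739 \cdot 10^{-7}$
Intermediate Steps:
$L = -7677575$ ($L = -2817427 - 4860148 = -7677575$)
$\frac{1}{L + 1927201} = \frac{1}{-7677575 + 1927201} = \frac{1}{-5750374} = - \frac{1}{5750374}$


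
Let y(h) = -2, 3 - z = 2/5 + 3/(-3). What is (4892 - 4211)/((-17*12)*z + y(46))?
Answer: -3405/3682 ≈ -0.92477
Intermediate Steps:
z = 18/5 (z = 3 - (2/5 + 3/(-3)) = 3 - (2*(⅕) + 3*(-⅓)) = 3 - (⅖ - 1) = 3 - 1*(-⅗) = 3 + ⅗ = 18/5 ≈ 3.6000)
(4892 - 4211)/((-17*12)*z + y(46)) = (4892 - 4211)/(-17*12*(18/5) - 2) = 681/(-204*18/5 - 2) = 681/(-3672/5 - 2) = 681/(-3682/5) = 681*(-5/3682) = -3405/3682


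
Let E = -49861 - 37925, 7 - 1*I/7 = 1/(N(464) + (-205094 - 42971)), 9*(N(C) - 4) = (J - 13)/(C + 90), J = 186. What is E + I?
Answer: -108515926780199/1236831973 ≈ -87737.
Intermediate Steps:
N(C) = 4 + 173/(9*(90 + C)) (N(C) = 4 + ((186 - 13)/(C + 90))/9 = 4 + (173/(90 + C))/9 = 4 + 173/(9*(90 + C)))
I = 60604801579/1236831973 (I = 49 - 7/((3413 + 36*464)/(9*(90 + 464)) + (-205094 - 42971)) = 49 - 7/((⅑)*(3413 + 16704)/554 - 248065) = 49 - 7/((⅑)*(1/554)*20117 - 248065) = 49 - 7/(20117/4986 - 248065) = 49 - 7/(-1236831973/4986) = 49 - 7*(-4986/1236831973) = 49 + 34902/1236831973 = 60604801579/1236831973 ≈ 49.000)
E = -87786
E + I = -87786 + 60604801579/1236831973 = -108515926780199/1236831973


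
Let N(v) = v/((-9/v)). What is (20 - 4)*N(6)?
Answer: -64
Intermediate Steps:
N(v) = -v²/9 (N(v) = v*(-v/9) = -v²/9)
(20 - 4)*N(6) = (20 - 4)*(-⅑*6²) = 16*(-⅑*36) = 16*(-4) = -64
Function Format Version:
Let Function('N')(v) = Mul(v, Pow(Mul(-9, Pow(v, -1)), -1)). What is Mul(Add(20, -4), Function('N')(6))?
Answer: -64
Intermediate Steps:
Function('N')(v) = Mul(Rational(-1, 9), Pow(v, 2)) (Function('N')(v) = Mul(v, Mul(Rational(-1, 9), v)) = Mul(Rational(-1, 9), Pow(v, 2)))
Mul(Add(20, -4), Function('N')(6)) = Mul(Add(20, -4), Mul(Rational(-1, 9), Pow(6, 2))) = Mul(16, Mul(Rational(-1, 9), 36)) = Mul(16, -4) = -64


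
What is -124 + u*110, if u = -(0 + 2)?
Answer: -344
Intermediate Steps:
u = -2 (u = -1*2 = -2)
-124 + u*110 = -124 - 2*110 = -124 - 220 = -344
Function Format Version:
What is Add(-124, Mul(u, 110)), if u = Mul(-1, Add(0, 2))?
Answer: -344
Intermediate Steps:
u = -2 (u = Mul(-1, 2) = -2)
Add(-124, Mul(u, 110)) = Add(-124, Mul(-2, 110)) = Add(-124, -220) = -344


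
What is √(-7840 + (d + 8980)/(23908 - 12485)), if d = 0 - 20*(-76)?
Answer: 2*I*√255720475465/11423 ≈ 88.539*I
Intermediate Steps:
d = 1520 (d = 0 + 1520 = 1520)
√(-7840 + (d + 8980)/(23908 - 12485)) = √(-7840 + (1520 + 8980)/(23908 - 12485)) = √(-7840 + 10500/11423) = √(-89545820/11423) = 2*I*√255720475465/11423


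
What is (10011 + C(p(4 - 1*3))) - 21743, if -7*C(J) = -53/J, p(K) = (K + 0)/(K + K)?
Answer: -82018/7 ≈ -11717.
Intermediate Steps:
p(K) = 1/2 (p(K) = K/((2*K)) = K*(1/(2*K)) = 1/2)
C(J) = 53/(7*J) (C(J) = -(-53)/(7*J) = 53/(7*J))
(10011 + C(p(4 - 1*3))) - 21743 = (10011 + 53/(7*(1/2))) - 21743 = (10011 + (53/7)*2) - 21743 = (10011 + 106/7) - 21743 = 70183/7 - 21743 = -82018/7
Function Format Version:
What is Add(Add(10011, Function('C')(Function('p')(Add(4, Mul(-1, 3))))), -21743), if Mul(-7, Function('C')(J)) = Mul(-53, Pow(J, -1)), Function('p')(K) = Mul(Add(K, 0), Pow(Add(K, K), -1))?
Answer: Rational(-82018, 7) ≈ -11717.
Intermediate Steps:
Function('p')(K) = Rational(1, 2) (Function('p')(K) = Mul(K, Pow(Mul(2, K), -1)) = Mul(K, Mul(Rational(1, 2), Pow(K, -1))) = Rational(1, 2))
Function('C')(J) = Mul(Rational(53, 7), Pow(J, -1)) (Function('C')(J) = Mul(Rational(-1, 7), Mul(-53, Pow(J, -1))) = Mul(Rational(53, 7), Pow(J, -1)))
Add(Add(10011, Function('C')(Function('p')(Add(4, Mul(-1, 3))))), -21743) = Add(Add(10011, Mul(Rational(53, 7), Pow(Rational(1, 2), -1))), -21743) = Add(Add(10011, Mul(Rational(53, 7), 2)), -21743) = Add(Add(10011, Rational(106, 7)), -21743) = Add(Rational(70183, 7), -21743) = Rational(-82018, 7)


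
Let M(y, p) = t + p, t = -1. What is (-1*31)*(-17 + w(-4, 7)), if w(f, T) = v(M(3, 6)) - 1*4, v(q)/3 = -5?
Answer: 1116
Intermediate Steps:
M(y, p) = -1 + p
v(q) = -15 (v(q) = 3*(-5) = -15)
w(f, T) = -19 (w(f, T) = -15 - 1*4 = -15 - 4 = -19)
(-1*31)*(-17 + w(-4, 7)) = (-1*31)*(-17 - 19) = -31*(-36) = 1116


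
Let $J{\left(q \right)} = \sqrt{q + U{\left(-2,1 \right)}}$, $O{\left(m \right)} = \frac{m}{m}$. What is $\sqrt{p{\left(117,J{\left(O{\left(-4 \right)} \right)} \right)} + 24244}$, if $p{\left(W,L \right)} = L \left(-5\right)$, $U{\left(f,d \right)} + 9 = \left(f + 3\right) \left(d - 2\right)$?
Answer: $\sqrt{24244 - 15 i} \approx 155.7 - 0.0482 i$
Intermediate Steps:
$U{\left(f,d \right)} = -9 + \left(-2 + d\right) \left(3 + f\right)$ ($U{\left(f,d \right)} = -9 + \left(f + 3\right) \left(d - 2\right) = -9 + \left(3 + f\right) \left(-2 + d\right) = -9 + \left(-2 + d\right) \left(3 + f\right)$)
$O{\left(m \right)} = 1$
$J{\left(q \right)} = \sqrt{-10 + q}$ ($J{\left(q \right)} = \sqrt{q + \left(-15 - -4 + 3 \cdot 1 + 1 \left(-2\right)\right)} = \sqrt{q + \left(-15 + 4 + 3 - 2\right)} = \sqrt{q - 10} = \sqrt{-10 + q}$)
$p{\left(W,L \right)} = - 5 L$
$\sqrt{p{\left(117,J{\left(O{\left(-4 \right)} \right)} \right)} + 24244} = \sqrt{- 5 \sqrt{-10 + 1} + 24244} = \sqrt{- 5 \sqrt{-9} + 24244} = \sqrt{- 5 \cdot 3 i + 24244} = \sqrt{- 15 i + 24244} = \sqrt{24244 - 15 i}$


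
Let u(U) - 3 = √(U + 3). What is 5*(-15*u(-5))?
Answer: -225 - 75*I*√2 ≈ -225.0 - 106.07*I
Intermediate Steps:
u(U) = 3 + √(3 + U) (u(U) = 3 + √(U + 3) = 3 + √(3 + U))
5*(-15*u(-5)) = 5*(-15*(3 + √(3 - 5))) = 5*(-15*(3 + √(-2))) = 5*(-15*(3 + I*√2)) = 5*(-45 - 15*I*√2) = -225 - 75*I*√2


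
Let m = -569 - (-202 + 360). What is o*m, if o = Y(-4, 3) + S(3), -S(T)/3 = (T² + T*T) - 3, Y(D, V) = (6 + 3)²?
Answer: -26172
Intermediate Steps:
Y(D, V) = 81 (Y(D, V) = 9² = 81)
S(T) = 9 - 6*T² (S(T) = -3*((T² + T*T) - 3) = -3*((T² + T²) - 3) = -3*(2*T² - 3) = -3*(-3 + 2*T²) = 9 - 6*T²)
o = 36 (o = 81 + (9 - 6*3²) = 81 + (9 - 6*9) = 81 + (9 - 54) = 81 - 45 = 36)
m = -727 (m = -569 - 1*158 = -569 - 158 = -727)
o*m = 36*(-727) = -26172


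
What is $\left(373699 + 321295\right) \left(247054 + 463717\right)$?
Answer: $493981580374$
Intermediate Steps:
$\left(373699 + 321295\right) \left(247054 + 463717\right) = 694994 \cdot 710771 = 493981580374$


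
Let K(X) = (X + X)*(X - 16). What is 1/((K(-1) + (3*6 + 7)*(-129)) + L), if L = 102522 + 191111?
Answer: 1/290442 ≈ 3.4430e-6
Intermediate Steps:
K(X) = 2*X*(-16 + X) (K(X) = (2*X)*(-16 + X) = 2*X*(-16 + X))
L = 293633
1/((K(-1) + (3*6 + 7)*(-129)) + L) = 1/((2*(-1)*(-16 - 1) + (3*6 + 7)*(-129)) + 293633) = 1/((2*(-1)*(-17) + (18 + 7)*(-129)) + 293633) = 1/((34 + 25*(-129)) + 293633) = 1/((34 - 3225) + 293633) = 1/(-3191 + 293633) = 1/290442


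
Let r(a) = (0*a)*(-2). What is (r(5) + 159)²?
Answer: 25281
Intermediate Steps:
r(a) = 0 (r(a) = 0*(-2) = 0)
(r(5) + 159)² = (0 + 159)² = 159² = 25281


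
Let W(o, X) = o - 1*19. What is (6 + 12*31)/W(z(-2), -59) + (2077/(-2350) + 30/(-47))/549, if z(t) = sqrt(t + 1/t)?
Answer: -18534315079/937939050 - 378*I*sqrt(10)/727 ≈ -19.761 - 1.6442*I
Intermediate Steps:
W(o, X) = -19 + o (W(o, X) = o - 19 = -19 + o)
(6 + 12*31)/W(z(-2), -59) + (2077/(-2350) + 30/(-47))/549 = (6 + 12*31)/(-19 + sqrt(-2 + 1/(-2))) + (2077/(-2350) + 30/(-47))/549 = (6 + 372)/(-19 + sqrt(-2 - 1/2)) + (2077*(-1/2350) + 30*(-1/47))*(1/549) = 378/(-19 + sqrt(-5/2)) + (-2077/2350 - 30/47)*(1/549) = 378/(-19 + I*sqrt(10)/2) - 3577/2350*1/549 = 378/(-19 + I*sqrt(10)/2) - 3577/1290150 = -3577/1290150 + 378/(-19 + I*sqrt(10)/2)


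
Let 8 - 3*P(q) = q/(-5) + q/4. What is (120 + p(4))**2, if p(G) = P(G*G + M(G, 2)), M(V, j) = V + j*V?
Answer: 373321/25 ≈ 14933.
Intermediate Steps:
M(V, j) = V + V*j
P(q) = 8/3 - q/60 (P(q) = 8/3 - (q/(-5) + q/4)/3 = 8/3 - (q*(-1/5) + q*(1/4))/3 = 8/3 - (-q/5 + q/4)/3 = 8/3 - q/60)
p(G) = 8/3 - G/20 - G**2/60 (p(G) = 8/3 - (G*G + G*(1 + 2))/60 = 8/3 - (G**2 + G*3)/60 = 8/3 - (G**2 + 3*G)/60 = 8/3 + (-G/20 - G**2/60) = 8/3 - G/20 - G**2/60)
(120 + p(4))**2 = (120 + (8/3 - 1/20*4 - 1/60*4**2))**2 = (120 + (8/3 - 1/5 - 1/60*16))**2 = (120 + (8/3 - 1/5 - 4/15))**2 = (120 + 11/5)**2 = (611/5)**2 = 373321/25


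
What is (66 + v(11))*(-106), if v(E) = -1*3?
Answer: -6678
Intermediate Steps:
v(E) = -3
(66 + v(11))*(-106) = (66 - 3)*(-106) = 63*(-106) = -6678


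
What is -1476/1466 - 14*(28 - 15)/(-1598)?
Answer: -522959/585667 ≈ -0.89293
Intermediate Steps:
-1476/1466 - 14*(28 - 15)/(-1598) = -1476*1/1466 - 14*13*(-1/1598) = -738/733 - 182*(-1/1598) = -738/733 + 91/799 = -522959/585667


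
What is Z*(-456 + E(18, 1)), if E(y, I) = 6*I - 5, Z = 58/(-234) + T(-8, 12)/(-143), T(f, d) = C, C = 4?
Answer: 12425/99 ≈ 125.51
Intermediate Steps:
T(f, d) = 4
Z = -355/1287 (Z = 58/(-234) + 4/(-143) = 58*(-1/234) + 4*(-1/143) = -29/117 - 4/143 = -355/1287 ≈ -0.27584)
E(y, I) = -5 + 6*I
Z*(-456 + E(18, 1)) = -355*(-456 + (-5 + 6*1))/1287 = -355*(-456 + (-5 + 6))/1287 = -355*(-456 + 1)/1287 = -355/1287*(-455) = 12425/99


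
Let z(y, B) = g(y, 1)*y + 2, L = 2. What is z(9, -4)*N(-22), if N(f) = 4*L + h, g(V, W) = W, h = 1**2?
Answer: 99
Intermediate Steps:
h = 1
z(y, B) = 2 + y (z(y, B) = 1*y + 2 = y + 2 = 2 + y)
N(f) = 9 (N(f) = 4*2 + 1 = 8 + 1 = 9)
z(9, -4)*N(-22) = (2 + 9)*9 = 11*9 = 99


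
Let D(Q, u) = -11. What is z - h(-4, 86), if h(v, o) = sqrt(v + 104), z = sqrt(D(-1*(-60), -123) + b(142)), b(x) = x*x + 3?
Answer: -10 + 2*sqrt(5039) ≈ 131.97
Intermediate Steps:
b(x) = 3 + x**2 (b(x) = x**2 + 3 = 3 + x**2)
z = 2*sqrt(5039) (z = sqrt(-11 + (3 + 142**2)) = sqrt(-11 + (3 + 20164)) = sqrt(-11 + 20167) = sqrt(20156) = 2*sqrt(5039) ≈ 141.97)
h(v, o) = sqrt(104 + v)
z - h(-4, 86) = 2*sqrt(5039) - sqrt(104 - 4) = 2*sqrt(5039) - sqrt(100) = 2*sqrt(5039) - 1*10 = 2*sqrt(5039) - 10 = -10 + 2*sqrt(5039)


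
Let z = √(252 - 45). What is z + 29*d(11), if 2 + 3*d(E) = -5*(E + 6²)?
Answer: -2291 + 3*√23 ≈ -2276.6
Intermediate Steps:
z = 3*√23 (z = √207 = 3*√23 ≈ 14.387)
d(E) = -182/3 - 5*E/3 (d(E) = -⅔ + (-5*(E + 6²))/3 = -⅔ + (-5*(E + 36))/3 = -⅔ + (-5*(36 + E))/3 = -⅔ + (-180 - 5*E)/3 = -⅔ + (-60 - 5*E/3) = -182/3 - 5*E/3)
z + 29*d(11) = 3*√23 + 29*(-182/3 - 5/3*11) = 3*√23 + 29*(-182/3 - 55/3) = 3*√23 + 29*(-79) = 3*√23 - 2291 = -2291 + 3*√23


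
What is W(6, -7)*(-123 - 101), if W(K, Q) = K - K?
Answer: 0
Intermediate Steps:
W(K, Q) = 0
W(6, -7)*(-123 - 101) = 0*(-123 - 101) = 0*(-224) = 0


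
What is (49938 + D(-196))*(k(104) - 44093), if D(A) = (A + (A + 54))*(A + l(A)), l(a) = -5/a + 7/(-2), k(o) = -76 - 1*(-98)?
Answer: -506874541507/98 ≈ -5.1722e+9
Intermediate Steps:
k(o) = 22 (k(o) = -76 + 98 = 22)
l(a) = -7/2 - 5/a (l(a) = -5/a + 7*(-½) = -5/a - 7/2 = -7/2 - 5/a)
D(A) = (54 + 2*A)*(-7/2 + A - 5/A) (D(A) = (A + (A + 54))*(A + (-7/2 - 5/A)) = (A + (54 + A))*(-7/2 + A - 5/A) = (54 + 2*A)*(-7/2 + A - 5/A))
(49938 + D(-196))*(k(104) - 44093) = (49938 + (-199 - 270/(-196) + 2*(-196)² + 47*(-196)))*(22 - 44093) = (49938 + (-199 - 270*(-1/196) + 2*38416 - 9212))*(-44071) = (49938 + (-199 + 135/98 + 76832 - 9212))*(-44071) = (49938 + 6607393/98)*(-44071) = (11501317/98)*(-44071) = -506874541507/98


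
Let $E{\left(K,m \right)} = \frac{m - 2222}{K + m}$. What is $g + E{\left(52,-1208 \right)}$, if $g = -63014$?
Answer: $- \frac{36420377}{578} \approx -63011.0$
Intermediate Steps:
$E{\left(K,m \right)} = \frac{-2222 + m}{K + m}$
$g + E{\left(52,-1208 \right)} = -63014 + \frac{-2222 - 1208}{52 - 1208} = -63014 + \frac{1}{-1156} \left(-3430\right) = -63014 - - \frac{1715}{578} = -63014 + \frac{1715}{578} = - \frac{36420377}{578}$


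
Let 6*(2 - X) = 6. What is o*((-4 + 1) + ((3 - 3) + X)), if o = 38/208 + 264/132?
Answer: -227/52 ≈ -4.3654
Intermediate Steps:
X = 1 (X = 2 - ⅙*6 = 2 - 1 = 1)
o = 227/104 (o = 38*(1/208) + 264*(1/132) = 19/104 + 2 = 227/104 ≈ 2.1827)
o*((-4 + 1) + ((3 - 3) + X)) = 227*((-4 + 1) + ((3 - 3) + 1))/104 = 227*(-3 + (0 + 1))/104 = 227*(-3 + 1)/104 = (227/104)*(-2) = -227/52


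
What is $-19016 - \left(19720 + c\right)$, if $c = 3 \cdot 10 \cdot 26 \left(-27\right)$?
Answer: $-17676$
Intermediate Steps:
$c = -21060$ ($c = 30 \cdot 26 \left(-27\right) = 780 \left(-27\right) = -21060$)
$-19016 - \left(19720 + c\right) = -19016 - -1340 = -19016 + \left(-19720 + 21060\right) = -19016 + 1340 = -17676$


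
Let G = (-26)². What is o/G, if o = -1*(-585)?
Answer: 45/52 ≈ 0.86539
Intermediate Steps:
o = 585
G = 676
o/G = 585/676 = 585*(1/676) = 45/52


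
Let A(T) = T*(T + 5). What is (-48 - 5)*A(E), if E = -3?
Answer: 318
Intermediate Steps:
A(T) = T*(5 + T)
(-48 - 5)*A(E) = (-48 - 5)*(-3*(5 - 3)) = -(-159)*2 = -53*(-6) = 318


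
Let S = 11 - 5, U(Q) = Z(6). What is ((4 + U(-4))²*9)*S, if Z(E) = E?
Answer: 5400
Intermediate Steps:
U(Q) = 6
S = 6
((4 + U(-4))²*9)*S = ((4 + 6)²*9)*6 = (10²*9)*6 = (100*9)*6 = 900*6 = 5400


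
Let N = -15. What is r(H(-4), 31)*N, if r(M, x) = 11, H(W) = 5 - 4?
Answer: -165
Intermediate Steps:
H(W) = 1
r(H(-4), 31)*N = 11*(-15) = -165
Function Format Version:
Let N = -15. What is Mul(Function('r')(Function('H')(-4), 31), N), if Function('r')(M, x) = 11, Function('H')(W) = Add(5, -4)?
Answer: -165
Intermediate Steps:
Function('H')(W) = 1
Mul(Function('r')(Function('H')(-4), 31), N) = Mul(11, -15) = -165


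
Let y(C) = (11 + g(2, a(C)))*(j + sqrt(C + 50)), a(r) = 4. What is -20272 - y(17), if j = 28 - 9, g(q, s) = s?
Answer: -20557 - 15*sqrt(67) ≈ -20680.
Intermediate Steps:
j = 19
y(C) = 285 + 15*sqrt(50 + C) (y(C) = (11 + 4)*(19 + sqrt(C + 50)) = 15*(19 + sqrt(50 + C)) = 285 + 15*sqrt(50 + C))
-20272 - y(17) = -20272 - (285 + 15*sqrt(50 + 17)) = -20272 - (285 + 15*sqrt(67)) = -20272 + (-285 - 15*sqrt(67)) = -20557 - 15*sqrt(67)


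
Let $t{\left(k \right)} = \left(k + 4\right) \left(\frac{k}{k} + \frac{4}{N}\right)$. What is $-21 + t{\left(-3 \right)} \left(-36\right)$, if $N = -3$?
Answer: $-9$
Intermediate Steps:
$t{\left(k \right)} = - \frac{4}{3} - \frac{k}{3}$ ($t{\left(k \right)} = \left(k + 4\right) \left(\frac{k}{k} + \frac{4}{-3}\right) = \left(4 + k\right) \left(1 + 4 \left(- \frac{1}{3}\right)\right) = \left(4 + k\right) \left(1 - \frac{4}{3}\right) = \left(4 + k\right) \left(- \frac{1}{3}\right) = - \frac{4}{3} - \frac{k}{3}$)
$-21 + t{\left(-3 \right)} \left(-36\right) = -21 + \left(- \frac{4}{3} - -1\right) \left(-36\right) = -21 + \left(- \frac{4}{3} + 1\right) \left(-36\right) = -21 - -12 = -21 + 12 = -9$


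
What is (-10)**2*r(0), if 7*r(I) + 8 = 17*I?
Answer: -800/7 ≈ -114.29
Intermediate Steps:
r(I) = -8/7 + 17*I/7 (r(I) = -8/7 + (17*I)/7 = -8/7 + 17*I/7)
(-10)**2*r(0) = (-10)**2*(-8/7 + (17/7)*0) = 100*(-8/7 + 0) = 100*(-8/7) = -800/7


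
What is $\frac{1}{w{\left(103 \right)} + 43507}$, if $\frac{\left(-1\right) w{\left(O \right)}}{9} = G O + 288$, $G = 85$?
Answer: $- \frac{1}{37880} \approx -2.6399 \cdot 10^{-5}$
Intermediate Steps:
$w{\left(O \right)} = -2592 - 765 O$ ($w{\left(O \right)} = - 9 \left(85 O + 288\right) = - 9 \left(288 + 85 O\right) = -2592 - 765 O$)
$\frac{1}{w{\left(103 \right)} + 43507} = \frac{1}{\left(-2592 - 78795\right) + 43507} = \frac{1}{-81387 + 43507} = \frac{1}{-37880} = - \frac{1}{37880}$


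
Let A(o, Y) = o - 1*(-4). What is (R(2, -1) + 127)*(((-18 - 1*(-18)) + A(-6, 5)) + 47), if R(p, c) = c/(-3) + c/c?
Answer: 5775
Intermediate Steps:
A(o, Y) = 4 + o (A(o, Y) = o + 4 = 4 + o)
R(p, c) = 1 - c/3 (R(p, c) = c*(-⅓) + 1 = -c/3 + 1 = 1 - c/3)
(R(2, -1) + 127)*(((-18 - 1*(-18)) + A(-6, 5)) + 47) = ((1 - ⅓*(-1)) + 127)*(((-18 - 1*(-18)) + (4 - 6)) + 47) = ((1 + ⅓) + 127)*(((-18 + 18) - 2) + 47) = (4/3 + 127)*((0 - 2) + 47) = 385*(-2 + 47)/3 = (385/3)*45 = 5775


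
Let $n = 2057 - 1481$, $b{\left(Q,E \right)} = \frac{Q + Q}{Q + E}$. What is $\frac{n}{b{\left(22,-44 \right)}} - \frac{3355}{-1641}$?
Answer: $- \frac{469253}{1641} \approx -285.96$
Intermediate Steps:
$b{\left(Q,E \right)} = \frac{2 Q}{E + Q}$
$n = 576$
$\frac{n}{b{\left(22,-44 \right)}} - \frac{3355}{-1641} = \frac{576}{2 \cdot 22 \frac{1}{-44 + 22}} - \frac{3355}{-1641} = \frac{576}{2 \cdot 22 \frac{1}{-22}} - - \frac{3355}{1641} = \frac{576}{2 \cdot 22 \left(- \frac{1}{22}\right)} + \frac{3355}{1641} = \frac{576}{-2} + \frac{3355}{1641} = 576 \left(- \frac{1}{2}\right) + \frac{3355}{1641} = -288 + \frac{3355}{1641} = - \frac{469253}{1641}$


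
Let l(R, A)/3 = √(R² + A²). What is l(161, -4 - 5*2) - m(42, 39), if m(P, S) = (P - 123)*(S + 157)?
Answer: 15876 + 21*√533 ≈ 16361.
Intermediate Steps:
m(P, S) = (-123 + P)*(157 + S)
l(R, A) = 3*√(A² + R²) (l(R, A) = 3*√(R² + A²) = 3*√(A² + R²))
l(161, -4 - 5*2) - m(42, 39) = 3*√((-4 - 5*2)² + 161²) - (-19311 - 123*39 + 157*42 + 42*39) = 3*√((-4 - 10)² + 25921) - (-19311 - 4797 + 6594 + 1638) = 3*√((-14)² + 25921) - 1*(-15876) = 3*√(196 + 25921) + 15876 = 3*√26117 + 15876 = 3*(7*√533) + 15876 = 21*√533 + 15876 = 15876 + 21*√533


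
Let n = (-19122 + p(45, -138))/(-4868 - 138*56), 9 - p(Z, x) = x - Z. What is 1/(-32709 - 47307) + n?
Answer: 378672571/251970384 ≈ 1.5028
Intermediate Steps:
p(Z, x) = 9 + Z - x (p(Z, x) = 9 - (x - Z) = 9 + (Z - x) = 9 + Z - x)
n = 9465/6298 (n = (-19122 + (9 + 45 - 1*(-138)))/(-4868 - 138*56) = (-19122 + (9 + 45 + 138))/(-4868 - 7728) = (-19122 + 192)/(-12596) = -18930*(-1/12596) = 9465/6298 ≈ 1.5029)
1/(-32709 - 47307) + n = 1/(-32709 - 47307) + 9465/6298 = 1/(-80016) + 9465/6298 = -1/80016 + 9465/6298 = 378672571/251970384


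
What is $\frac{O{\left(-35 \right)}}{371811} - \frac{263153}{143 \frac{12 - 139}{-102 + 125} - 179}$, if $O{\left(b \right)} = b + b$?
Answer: $\frac{5320074663}{19582046} \approx 271.68$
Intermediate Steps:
$O{\left(b \right)} = 2 b$
$\frac{O{\left(-35 \right)}}{371811} - \frac{263153}{143 \frac{12 - 139}{-102 + 125} - 179} = \frac{2 \left(-35\right)}{371811} - \frac{263153}{143 \frac{12 - 139}{-102 + 125} - 179} = \left(-70\right) \frac{1}{371811} - \frac{263153}{143 \left(- \frac{127}{23}\right) - 179} = - \frac{70}{371811} - \frac{263153}{143 \left(\left(-127\right) \frac{1}{23}\right) - 179} = - \frac{70}{371811} - \frac{263153}{143 \left(- \frac{127}{23}\right) - 179} = - \frac{70}{371811} - \frac{263153}{- \frac{18161}{23} - 179} = - \frac{70}{371811} - \frac{263153}{- \frac{22278}{23}} = - \frac{70}{371811} - - \frac{128777}{474} = - \frac{70}{371811} + \frac{128777}{474} = \frac{5320074663}{19582046}$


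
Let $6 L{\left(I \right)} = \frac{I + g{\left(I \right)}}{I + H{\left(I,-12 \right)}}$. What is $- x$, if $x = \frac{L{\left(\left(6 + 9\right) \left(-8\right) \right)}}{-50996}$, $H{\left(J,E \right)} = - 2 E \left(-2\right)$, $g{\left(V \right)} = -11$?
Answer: $\frac{131}{51403968} \approx 2.5484 \cdot 10^{-6}$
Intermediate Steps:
$H{\left(J,E \right)} = 4 E$
$L{\left(I \right)} = \frac{-11 + I}{6 \left(-48 + I\right)}$ ($L{\left(I \right)} = \frac{\left(I - 11\right) \frac{1}{I + 4 \left(-12\right)}}{6} = \frac{\left(-11 + I\right) \frac{1}{I - 48}}{6} = \frac{\left(-11 + I\right) \frac{1}{-48 + I}}{6} = \frac{\frac{1}{-48 + I} \left(-11 + I\right)}{6} = \frac{-11 + I}{6 \left(-48 + I\right)}$)
$x = - \frac{131}{51403968}$ ($x = \frac{\frac{1}{6} \frac{1}{-48 + \left(6 + 9\right) \left(-8\right)} \left(-11 + \left(6 + 9\right) \left(-8\right)\right)}{-50996} = \frac{-11 + 15 \left(-8\right)}{6 \left(-48 + 15 \left(-8\right)\right)} \left(- \frac{1}{50996}\right) = \frac{-11 - 120}{6 \left(-48 - 120\right)} \left(- \frac{1}{50996}\right) = \frac{1}{6} \frac{1}{-168} \left(-131\right) \left(- \frac{1}{50996}\right) = \frac{1}{6} \left(- \frac{1}{168}\right) \left(-131\right) \left(- \frac{1}{50996}\right) = \frac{131}{1008} \left(- \frac{1}{50996}\right) = - \frac{131}{51403968} \approx -2.5484 \cdot 10^{-6}$)
$- x = \left(-1\right) \left(- \frac{131}{51403968}\right) = \frac{131}{51403968}$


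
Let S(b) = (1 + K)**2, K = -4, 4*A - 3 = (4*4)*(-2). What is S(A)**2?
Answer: 81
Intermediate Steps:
A = -29/4 (A = 3/4 + ((4*4)*(-2))/4 = 3/4 + (16*(-2))/4 = 3/4 + (1/4)*(-32) = 3/4 - 8 = -29/4 ≈ -7.2500)
S(b) = 9 (S(b) = (1 - 4)**2 = (-3)**2 = 9)
S(A)**2 = 9**2 = 81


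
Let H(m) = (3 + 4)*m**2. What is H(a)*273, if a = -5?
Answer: 47775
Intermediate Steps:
H(m) = 7*m**2
H(a)*273 = (7*(-5)**2)*273 = (7*25)*273 = 175*273 = 47775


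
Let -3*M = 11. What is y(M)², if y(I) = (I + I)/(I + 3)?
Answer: 121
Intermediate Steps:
M = -11/3 (M = -⅓*11 = -11/3 ≈ -3.6667)
y(I) = 2*I/(3 + I) (y(I) = (2*I)/(3 + I) = 2*I/(3 + I))
y(M)² = (2*(-11/3)/(3 - 11/3))² = (2*(-11/3)/(-⅔))² = (2*(-11/3)*(-3/2))² = 11² = 121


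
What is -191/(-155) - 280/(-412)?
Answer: 30523/15965 ≈ 1.9119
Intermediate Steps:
-191/(-155) - 280/(-412) = -191*(-1/155) - 280*(-1/412) = 191/155 + 70/103 = 30523/15965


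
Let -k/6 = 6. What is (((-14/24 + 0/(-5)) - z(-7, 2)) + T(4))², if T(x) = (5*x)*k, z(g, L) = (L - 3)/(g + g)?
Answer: 3664486225/7056 ≈ 5.1934e+5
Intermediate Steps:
k = -36 (k = -6*6 = -36)
z(g, L) = (-3 + L)/(2*g) (z(g, L) = (-3 + L)/((2*g)) = (-3 + L)*(1/(2*g)) = (-3 + L)/(2*g))
T(x) = -180*x (T(x) = (5*x)*(-36) = -180*x)
(((-14/24 + 0/(-5)) - z(-7, 2)) + T(4))² = (((-14/24 + 0/(-5)) - (-3 + 2)/(2*(-7))) - 180*4)² = (((-14*1/24 + 0*(-⅕)) - (-1)*(-1)/(2*7)) - 720)² = (((-7/12 + 0) - 1*1/14) - 720)² = ((-7/12 - 1/14) - 720)² = (-55/84 - 720)² = (-60535/84)² = 3664486225/7056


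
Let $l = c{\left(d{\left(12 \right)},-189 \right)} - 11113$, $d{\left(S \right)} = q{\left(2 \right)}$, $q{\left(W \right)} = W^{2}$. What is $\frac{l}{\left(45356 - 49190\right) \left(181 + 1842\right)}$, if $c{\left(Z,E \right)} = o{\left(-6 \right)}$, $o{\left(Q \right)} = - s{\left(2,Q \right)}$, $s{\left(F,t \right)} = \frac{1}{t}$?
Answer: $\frac{66677}{46537092} \approx 0.0014328$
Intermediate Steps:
$d{\left(S \right)} = 4$ ($d{\left(S \right)} = 2^{2} = 4$)
$o{\left(Q \right)} = - \frac{1}{Q}$
$c{\left(Z,E \right)} = \frac{1}{6}$ ($c{\left(Z,E \right)} = - \frac{1}{-6} = \left(-1\right) \left(- \frac{1}{6}\right) = \frac{1}{6}$)
$l = - \frac{66677}{6}$ ($l = \frac{1}{6} - 11113 = - \frac{66677}{6} \approx -11113.0$)
$\frac{l}{\left(45356 - 49190\right) \left(181 + 1842\right)} = - \frac{66677}{6 \left(45356 - 49190\right) \left(181 + 1842\right)} = - \frac{66677}{6 \left(\left(-3834\right) 2023\right)} = - \frac{66677}{6 \left(-7756182\right)} = \left(- \frac{66677}{6}\right) \left(- \frac{1}{7756182}\right) = \frac{66677}{46537092}$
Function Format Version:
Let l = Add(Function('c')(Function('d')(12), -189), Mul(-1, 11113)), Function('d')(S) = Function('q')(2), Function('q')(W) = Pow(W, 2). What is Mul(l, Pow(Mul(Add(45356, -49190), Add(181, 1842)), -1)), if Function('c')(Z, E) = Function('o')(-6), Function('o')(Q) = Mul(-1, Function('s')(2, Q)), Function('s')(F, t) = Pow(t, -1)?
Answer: Rational(66677, 46537092) ≈ 0.0014328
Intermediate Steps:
Function('d')(S) = 4 (Function('d')(S) = Pow(2, 2) = 4)
Function('o')(Q) = Mul(-1, Pow(Q, -1))
Function('c')(Z, E) = Rational(1, 6) (Function('c')(Z, E) = Mul(-1, Pow(-6, -1)) = Mul(-1, Rational(-1, 6)) = Rational(1, 6))
l = Rational(-66677, 6) (l = Add(Rational(1, 6), Mul(-1, 11113)) = Add(Rational(1, 6), -11113) = Rational(-66677, 6) ≈ -11113.)
Mul(l, Pow(Mul(Add(45356, -49190), Add(181, 1842)), -1)) = Mul(Rational(-66677, 6), Pow(Mul(Add(45356, -49190), Add(181, 1842)), -1)) = Mul(Rational(-66677, 6), Pow(Mul(-3834, 2023), -1)) = Mul(Rational(-66677, 6), Pow(-7756182, -1)) = Mul(Rational(-66677, 6), Rational(-1, 7756182)) = Rational(66677, 46537092)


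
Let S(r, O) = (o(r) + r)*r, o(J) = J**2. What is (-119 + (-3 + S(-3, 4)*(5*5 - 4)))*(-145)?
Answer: 72500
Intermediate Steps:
S(r, O) = r*(r + r**2) (S(r, O) = (r**2 + r)*r = (r + r**2)*r = r*(r + r**2))
(-119 + (-3 + S(-3, 4)*(5*5 - 4)))*(-145) = (-119 + (-3 + ((-3)**2*(1 - 3))*(5*5 - 4)))*(-145) = (-119 + (-3 + (9*(-2))*(25 - 4)))*(-145) = (-119 + (-3 - 18*21))*(-145) = (-119 + (-3 - 378))*(-145) = (-119 - 381)*(-145) = -500*(-145) = 72500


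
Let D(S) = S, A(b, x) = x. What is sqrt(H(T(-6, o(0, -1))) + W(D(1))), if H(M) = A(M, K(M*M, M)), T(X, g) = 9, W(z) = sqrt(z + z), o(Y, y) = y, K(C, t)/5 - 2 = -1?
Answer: sqrt(5 + sqrt(2)) ≈ 2.5326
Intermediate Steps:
K(C, t) = 5 (K(C, t) = 10 + 5*(-1) = 10 - 5 = 5)
W(z) = sqrt(2)*sqrt(z) (W(z) = sqrt(2*z) = sqrt(2)*sqrt(z))
H(M) = 5
sqrt(H(T(-6, o(0, -1))) + W(D(1))) = sqrt(5 + sqrt(2)*sqrt(1)) = sqrt(5 + sqrt(2)*1) = sqrt(5 + sqrt(2))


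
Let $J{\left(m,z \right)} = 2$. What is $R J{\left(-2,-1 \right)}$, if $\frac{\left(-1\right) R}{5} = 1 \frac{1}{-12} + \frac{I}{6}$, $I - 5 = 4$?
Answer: $- \frac{85}{6} \approx -14.167$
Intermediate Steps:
$I = 9$ ($I = 5 + 4 = 9$)
$R = - \frac{85}{12}$ ($R = - 5 \left(1 \frac{1}{-12} + \frac{9}{6}\right) = - 5 \left(1 \left(- \frac{1}{12}\right) + 9 \cdot \frac{1}{6}\right) = - 5 \left(- \frac{1}{12} + \frac{3}{2}\right) = \left(-5\right) \frac{17}{12} = - \frac{85}{12} \approx -7.0833$)
$R J{\left(-2,-1 \right)} = \left(- \frac{85}{12}\right) 2 = - \frac{85}{6}$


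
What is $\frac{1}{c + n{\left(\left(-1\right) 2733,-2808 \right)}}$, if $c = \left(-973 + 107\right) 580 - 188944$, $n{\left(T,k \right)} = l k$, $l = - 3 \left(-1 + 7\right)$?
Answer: $- \frac{1}{640680} \approx -1.5608 \cdot 10^{-6}$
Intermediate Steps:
$l = -18$ ($l = \left(-3\right) 6 = -18$)
$n{\left(T,k \right)} = - 18 k$
$c = -691224$ ($c = \left(-866\right) 580 - 188944 = -502280 - 188944 = -691224$)
$\frac{1}{c + n{\left(\left(-1\right) 2733,-2808 \right)}} = \frac{1}{-691224 - -50544} = \frac{1}{-691224 + 50544} = \frac{1}{-640680} = - \frac{1}{640680}$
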